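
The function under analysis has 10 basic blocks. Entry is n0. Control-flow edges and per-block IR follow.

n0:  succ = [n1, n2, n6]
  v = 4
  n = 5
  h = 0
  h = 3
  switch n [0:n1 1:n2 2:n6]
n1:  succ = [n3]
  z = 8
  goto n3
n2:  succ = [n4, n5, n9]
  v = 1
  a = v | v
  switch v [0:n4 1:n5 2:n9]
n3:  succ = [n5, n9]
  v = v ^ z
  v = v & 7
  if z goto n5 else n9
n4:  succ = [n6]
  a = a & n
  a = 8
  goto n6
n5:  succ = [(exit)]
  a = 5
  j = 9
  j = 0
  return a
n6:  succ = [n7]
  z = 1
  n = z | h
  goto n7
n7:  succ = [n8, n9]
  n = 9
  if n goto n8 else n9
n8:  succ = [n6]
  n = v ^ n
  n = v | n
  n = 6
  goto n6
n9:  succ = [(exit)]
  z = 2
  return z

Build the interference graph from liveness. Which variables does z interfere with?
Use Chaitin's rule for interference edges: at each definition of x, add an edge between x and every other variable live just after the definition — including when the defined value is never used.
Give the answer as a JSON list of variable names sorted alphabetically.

Per-block:
  n0 def {h,n,v} use ∅
  n1 def {z} use ∅
  n2 def {a,v} use ∅
  n3 def {v} use {v,z}
  n4 def {a} use {a,n}
  n5 def {a,j} use ∅
  n6 def {n,z} use {h}
  n7 def {n} use ∅
  n8 def {n} use {n,v}
  n9 def {z} use ∅

Live sets:
  n0 li=∅ lo={h,n,v}
  n1 li={v} lo={v,z}
  n2 li={h,n} lo={a,h,n,v}
  n3 li={v,z} lo=∅
  n4 li={a,h,n,v} lo={h,v}
  n5 li=∅ lo=∅
  n6 li={h,v} lo={h,v}
  n7 li={h,v} lo={h,n,v}
  n8 li={h,n,v} lo={h,v}
  n9 li=∅ lo=∅

Interference:
  a: {h,j,n,v}
  h: {a,n,v,z}
  j: {a}
  n: {a,h,v}
  v: {a,h,n,z}
  z: {h,v}

N(z) = ["h", "v"]

Answer: ["h", "v"]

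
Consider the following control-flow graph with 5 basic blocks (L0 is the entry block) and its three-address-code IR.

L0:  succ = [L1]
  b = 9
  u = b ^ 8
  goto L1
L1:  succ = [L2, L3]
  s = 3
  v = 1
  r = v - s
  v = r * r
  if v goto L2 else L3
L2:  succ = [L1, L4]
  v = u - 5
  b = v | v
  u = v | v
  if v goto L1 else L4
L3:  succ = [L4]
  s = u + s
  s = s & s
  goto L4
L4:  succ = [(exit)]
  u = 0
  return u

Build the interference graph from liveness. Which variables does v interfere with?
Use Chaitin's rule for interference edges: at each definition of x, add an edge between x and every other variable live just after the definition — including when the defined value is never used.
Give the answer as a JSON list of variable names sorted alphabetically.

def/use:
  L0: {b,u} / ∅
  L1: {r,s,v} / ∅
  L2: {b,u,v} / {u}
  L3: {s} / {s,u}
  L4: {u} / ∅

Backward fixpoint:
  L0 li=∅ lo={u}
  L1 li={u} lo={s,u}
  L2 li={u} lo={u}
  L3 li={s,u} lo=∅
  L4 li=∅ lo=∅

Interference:
  b — {v}
  r — {s,u}
  s — {r,u,v}
  u — {r,s,v}
  v — {b,s,u}

N(v) = ["b", "s", "u"]

Answer: ["b", "s", "u"]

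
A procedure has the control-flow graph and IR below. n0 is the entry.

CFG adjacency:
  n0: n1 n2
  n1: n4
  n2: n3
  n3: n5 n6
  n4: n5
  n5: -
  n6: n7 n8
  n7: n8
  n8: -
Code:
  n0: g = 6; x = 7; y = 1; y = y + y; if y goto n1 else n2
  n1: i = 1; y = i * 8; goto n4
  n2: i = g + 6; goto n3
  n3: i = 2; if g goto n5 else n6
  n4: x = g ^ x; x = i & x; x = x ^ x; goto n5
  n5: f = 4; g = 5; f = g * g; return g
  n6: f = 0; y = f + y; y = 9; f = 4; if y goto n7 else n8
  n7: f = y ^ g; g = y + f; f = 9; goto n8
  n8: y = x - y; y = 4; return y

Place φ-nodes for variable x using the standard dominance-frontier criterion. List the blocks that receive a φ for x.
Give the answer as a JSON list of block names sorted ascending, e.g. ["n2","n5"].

idom tree: n1←n0 n2←n0 n3←n2 n4←n1 n5←n0 n6←n3 n7←n6 n8←n6
Dom∩ at merges:
  n5: preds {n3,n4}: {n0,n2,n3} ∩ {n0,n1,n4} = {n0}; idom=n0
  n8: preds {n6,n7}: {n0,n2,n3,n6} ∩ {n0,n2,n3,n6,n7} = {n0,n2,n3,n6}; idom=n6

Frontier:
  join n5 pred n3: n3→n2 stop@n0
  join n5 pred n4: n4→n1 stop@n0
  join n8 pred n6: · stop@n6
  join n8 pred n7: n7 stop@n6
  n0 → ∅
  n1 → {n5}
  n2 → {n5}
  n3 → {n5}
  n4 → {n5}
  n5 → ∅
  n6 → ∅
  n7 → {n8}
  n8 → ∅

φ for x: defs {n0,n4}
  DF⁺ = {n5}

Answer: ["n5"]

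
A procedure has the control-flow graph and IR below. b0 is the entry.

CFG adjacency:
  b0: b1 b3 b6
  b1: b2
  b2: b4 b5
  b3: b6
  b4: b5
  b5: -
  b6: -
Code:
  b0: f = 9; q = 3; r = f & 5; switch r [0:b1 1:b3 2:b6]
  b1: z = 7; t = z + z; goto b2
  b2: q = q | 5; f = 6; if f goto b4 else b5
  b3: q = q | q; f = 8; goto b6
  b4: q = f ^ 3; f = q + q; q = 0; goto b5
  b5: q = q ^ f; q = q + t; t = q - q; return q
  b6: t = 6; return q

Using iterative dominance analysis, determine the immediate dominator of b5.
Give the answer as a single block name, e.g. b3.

idom tree: b1←b0 b2←b1 b3←b0 b4←b2 b5←b2 b6←b0
Join-block Dom:
  b5: preds {b2,b4}: {b0,b1,b2} ∩ {b0,b1,b2,b4} = {b0,b1,b2}; idom=b2
  b6: preds {b0,b3}: {b0} ∩ {b0,b3} = {b0}; idom=b0

idom(b5) = b2

Answer: b2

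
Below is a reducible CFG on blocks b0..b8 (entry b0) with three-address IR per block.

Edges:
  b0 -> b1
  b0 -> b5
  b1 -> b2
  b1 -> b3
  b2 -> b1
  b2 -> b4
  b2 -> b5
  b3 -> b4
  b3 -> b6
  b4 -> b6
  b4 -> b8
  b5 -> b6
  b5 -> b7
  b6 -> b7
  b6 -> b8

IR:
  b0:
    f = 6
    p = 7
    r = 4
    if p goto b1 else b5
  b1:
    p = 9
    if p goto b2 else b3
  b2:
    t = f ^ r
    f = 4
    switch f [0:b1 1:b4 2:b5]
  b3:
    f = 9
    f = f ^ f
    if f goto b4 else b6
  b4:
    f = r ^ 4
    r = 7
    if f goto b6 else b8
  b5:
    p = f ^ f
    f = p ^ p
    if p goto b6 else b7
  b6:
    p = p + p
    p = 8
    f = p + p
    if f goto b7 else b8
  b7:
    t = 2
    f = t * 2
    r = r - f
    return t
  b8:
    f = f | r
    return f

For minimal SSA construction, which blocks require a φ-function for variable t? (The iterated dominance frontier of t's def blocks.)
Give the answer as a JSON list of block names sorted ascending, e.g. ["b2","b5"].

Answer: ["b1", "b4", "b5", "b6", "b7", "b8"]

Derivation:
idom tree: b1←b0 b2←b1 b3←b1 b4←b1 b5←b0 b6←b0 b7←b0 b8←b0
Join-block Dom:
  b1: preds {b0,b2}: {b0} ∩ {b0,b1,b2} = {b0}; idom=b0
  b4: preds {b2,b3}: {b0,b1,b2} ∩ {b0,b1,b3} = {b0,b1}; idom=b1
  b5: preds {b0,b2}: {b0} ∩ {b0,b1,b2} = {b0}; idom=b0
  b6: preds {b3,b4,b5}: {b0,b1,b3} ∩ {b0,b1,b4} ∩ {b0,b5} = {b0}; idom=b0
  b7: preds {b5,b6}: {b0,b5} ∩ {b0,b6} = {b0}; idom=b0
  b8: preds {b4,b6}: {b0,b1,b4} ∩ {b0,b6} = {b0}; idom=b0

DF walk-up:
  b1←b0: walk · to b0
  b1←b2: walk b2→b1 to b0
  b4←b2: walk b2 to b1
  b4←b3: walk b3 to b1
  b5←b0: walk · to b0
  b5←b2: walk b2→b1 to b0
  b6←b3: walk b3→b1 to b0
  b6←b4: walk b4→b1 to b0
  b6←b5: walk b5 to b0
  b7←b5: walk b5 to b0
  b7←b6: walk b6 to b0
  b8←b4: walk b4→b1 to b0
  b8←b6: walk b6 to b0
  b0: DF=∅
  b1: DF={b1,b5,b6,b8}
  b2: DF={b1,b4,b5}
  b3: DF={b4,b6}
  b4: DF={b6,b8}
  b5: DF={b6,b7}
  b6: DF={b7,b8}
  b7: DF=∅
  b8: DF=∅

φ for t: defs {b2,b7}
  DF⁺ = {b1,b4,b5,b6,b7,b8}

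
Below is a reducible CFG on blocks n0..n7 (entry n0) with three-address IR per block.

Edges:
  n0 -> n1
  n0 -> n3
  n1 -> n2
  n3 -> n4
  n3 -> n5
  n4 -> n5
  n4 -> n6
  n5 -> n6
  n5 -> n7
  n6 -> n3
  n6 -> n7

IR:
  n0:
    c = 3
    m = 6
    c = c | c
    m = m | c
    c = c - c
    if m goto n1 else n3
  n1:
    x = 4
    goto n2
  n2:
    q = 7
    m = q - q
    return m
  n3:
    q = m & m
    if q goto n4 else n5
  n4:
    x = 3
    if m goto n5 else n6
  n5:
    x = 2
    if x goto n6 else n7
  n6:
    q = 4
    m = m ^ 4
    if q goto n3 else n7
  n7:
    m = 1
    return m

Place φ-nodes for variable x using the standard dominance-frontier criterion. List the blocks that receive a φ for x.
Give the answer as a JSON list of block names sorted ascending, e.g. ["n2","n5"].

Answer: ["n3", "n5", "n6", "n7"]

Analysis:
idom tree: n1←n0 n2←n1 n3←n0 n4←n3 n5←n3 n6←n3 n7←n3
Dom at joins:
  n3: preds {n0,n6}: {n0} ∩ {n0,n3,n6} = {n0}; idom=n0
  n5: preds {n3,n4}: {n0,n3} ∩ {n0,n3,n4} = {n0,n3}; idom=n3
  n6: preds {n4,n5}: {n0,n3,n4} ∩ {n0,n3,n5} = {n0,n3}; idom=n3
  n7: preds {n5,n6}: {n0,n3,n5} ∩ {n0,n3,n6} = {n0,n3}; idom=n3

Frontier:
  n3←n0: walk · to n0
  n3←n6: walk n6→n3 to n0
  n5←n3: walk · to n3
  n5←n4: walk n4 to n3
  n6←n4: walk n4 to n3
  n6←n5: walk n5 to n3
  n7←n5: walk n5 to n3
  n7←n6: walk n6 to n3
  n0 → ∅
  n1 → ∅
  n2 → ∅
  n3 → {n3}
  n4 → {n5,n6}
  n5 → {n6,n7}
  n6 → {n3,n7}
  n7 → ∅

φ for x: defs {n1,n4,n5}
  DF⁺ = {n3,n5,n6,n7}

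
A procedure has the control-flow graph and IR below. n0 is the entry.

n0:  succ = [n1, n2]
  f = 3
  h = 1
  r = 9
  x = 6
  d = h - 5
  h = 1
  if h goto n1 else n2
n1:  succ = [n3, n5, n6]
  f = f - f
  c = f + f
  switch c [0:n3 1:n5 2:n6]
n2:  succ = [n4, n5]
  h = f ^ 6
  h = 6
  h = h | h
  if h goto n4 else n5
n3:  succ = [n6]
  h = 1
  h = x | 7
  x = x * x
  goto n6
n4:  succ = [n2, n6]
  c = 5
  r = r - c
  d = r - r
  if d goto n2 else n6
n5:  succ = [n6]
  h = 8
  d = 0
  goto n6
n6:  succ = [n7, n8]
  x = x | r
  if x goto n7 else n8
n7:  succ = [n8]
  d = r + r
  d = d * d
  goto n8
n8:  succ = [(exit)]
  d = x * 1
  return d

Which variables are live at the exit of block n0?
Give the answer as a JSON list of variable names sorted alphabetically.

Answer: ["f", "r", "x"]

Analysis:
Per-block:
  n0 def {d,f,h,r,x} use ∅
  n1 def {c,f} use {f}
  n2 def {h} use {f}
  n3 def {h,x} use {x}
  n4 def {c,d,r} use {r}
  n5 def {d,h} use ∅
  n6 def {x} use {r,x}
  n7 def {d} use {r}
  n8 def {d} use {x}

Live sets:
  n0 li=∅ lo={f,r,x}
  n1 li={f,r,x} lo={r,x}
  n2 li={f,r,x} lo={f,r,x}
  n3 li={r,x} lo={r,x}
  n4 li={f,r,x} lo={f,r,x}
  n5 li={r,x} lo={r,x}
  n6 li={r,x} lo={r,x}
  n7 li={r,x} lo={x}
  n8 li={x} lo=∅

live-out(n0) = ["f", "r", "x"]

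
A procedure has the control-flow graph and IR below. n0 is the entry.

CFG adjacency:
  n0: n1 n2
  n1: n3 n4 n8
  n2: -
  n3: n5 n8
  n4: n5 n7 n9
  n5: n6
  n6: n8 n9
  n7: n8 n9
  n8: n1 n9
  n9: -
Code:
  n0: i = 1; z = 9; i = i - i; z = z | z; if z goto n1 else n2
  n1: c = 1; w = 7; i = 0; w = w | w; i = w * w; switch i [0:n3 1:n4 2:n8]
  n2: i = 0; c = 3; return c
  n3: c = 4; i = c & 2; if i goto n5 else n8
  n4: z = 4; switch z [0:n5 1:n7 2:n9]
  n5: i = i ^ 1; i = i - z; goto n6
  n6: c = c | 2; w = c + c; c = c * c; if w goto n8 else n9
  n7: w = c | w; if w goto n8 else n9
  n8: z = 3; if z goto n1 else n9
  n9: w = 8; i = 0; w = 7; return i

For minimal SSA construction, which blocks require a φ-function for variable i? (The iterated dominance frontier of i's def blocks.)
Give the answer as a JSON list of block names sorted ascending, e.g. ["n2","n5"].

Answer: ["n1", "n5", "n8", "n9"]

Derivation:
idom tree: n1←n0 n2←n0 n3←n1 n4←n1 n5←n1 n6←n5 n7←n4 n8←n1 n9←n1
Dom∩ at merges:
  n1: preds {n0,n8}: {n0} ∩ {n0,n1,n8} = {n0}; idom=n0
  n5: preds {n3,n4}: {n0,n1,n3} ∩ {n0,n1,n4} = {n0,n1}; idom=n1
  n8: preds {n1,n3,n6,n7}: {n0,n1} ∩ {n0,n1,n3} ∩ {n0,n1,n5,n6} ∩ {n0,n1,n4,n7} = {n0,n1}; idom=n1
  n9: preds {n4,n6,n7,n8}: {n0,n1,n4} ∩ {n0,n1,n5,n6} ∩ {n0,n1,n4,n7} ∩ {n0,n1,n8} = {n0,n1}; idom=n1

DF walk-up:
  join n1 pred n0: · stop@n0
  join n1 pred n8: n8→n1 stop@n0
  join n5 pred n3: n3 stop@n1
  join n5 pred n4: n4 stop@n1
  join n8 pred n1: · stop@n1
  join n8 pred n3: n3 stop@n1
  join n8 pred n6: n6→n5 stop@n1
  join n8 pred n7: n7→n4 stop@n1
  join n9 pred n4: n4 stop@n1
  join n9 pred n6: n6→n5 stop@n1
  join n9 pred n7: n7→n4 stop@n1
  join n9 pred n8: n8 stop@n1
  DF(n0)=∅
  DF(n1)={n1}
  DF(n2)=∅
  DF(n3)={n5,n8}
  DF(n4)={n5,n8,n9}
  DF(n5)={n8,n9}
  DF(n6)={n8,n9}
  DF(n7)={n8,n9}
  DF(n8)={n1,n9}
  DF(n9)=∅

φ for i: defs {n0,n1,n2,n3,n5,n9}
  DF⁺ = {n1,n5,n8,n9}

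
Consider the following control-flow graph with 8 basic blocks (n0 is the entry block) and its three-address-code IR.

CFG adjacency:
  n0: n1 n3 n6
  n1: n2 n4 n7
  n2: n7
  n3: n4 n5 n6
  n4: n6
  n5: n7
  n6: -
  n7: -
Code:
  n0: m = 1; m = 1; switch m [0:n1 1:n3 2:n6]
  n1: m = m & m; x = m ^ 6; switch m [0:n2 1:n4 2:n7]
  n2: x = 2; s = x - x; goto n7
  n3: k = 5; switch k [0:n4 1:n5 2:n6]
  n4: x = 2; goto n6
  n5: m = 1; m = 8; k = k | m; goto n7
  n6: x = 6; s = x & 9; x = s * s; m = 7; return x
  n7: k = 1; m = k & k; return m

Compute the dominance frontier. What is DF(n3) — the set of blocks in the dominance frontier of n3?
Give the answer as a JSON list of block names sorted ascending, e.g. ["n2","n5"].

idom tree: n1←n0 n2←n1 n3←n0 n4←n0 n5←n3 n6←n0 n7←n0
Join-block Dom:
  n4: preds {n1,n3}: {n0,n1} ∩ {n0,n3} = {n0}; idom=n0
  n6: preds {n0,n3,n4}: {n0} ∩ {n0,n3} ∩ {n0,n4} = {n0}; idom=n0
  n7: preds {n1,n2,n5}: {n0,n1} ∩ {n0,n1,n2} ∩ {n0,n3,n5} = {n0}; idom=n0

DF derivation:
  n4←n1: walk n1 to n0
  n4←n3: walk n3 to n0
  n6←n0: walk · to n0
  n6←n3: walk n3 to n0
  n6←n4: walk n4 to n0
  n7←n1: walk n1 to n0
  n7←n2: walk n2→n1 to n0
  n7←n5: walk n5→n3 to n0
  n0: DF=∅
  n1: DF={n4,n7}
  n2: DF={n7}
  n3: DF={n4,n6,n7}
  n4: DF={n6}
  n5: DF={n7}
  n6: DF=∅
  n7: DF=∅

DF(n3) = ["n4", "n6", "n7"]

Answer: ["n4", "n6", "n7"]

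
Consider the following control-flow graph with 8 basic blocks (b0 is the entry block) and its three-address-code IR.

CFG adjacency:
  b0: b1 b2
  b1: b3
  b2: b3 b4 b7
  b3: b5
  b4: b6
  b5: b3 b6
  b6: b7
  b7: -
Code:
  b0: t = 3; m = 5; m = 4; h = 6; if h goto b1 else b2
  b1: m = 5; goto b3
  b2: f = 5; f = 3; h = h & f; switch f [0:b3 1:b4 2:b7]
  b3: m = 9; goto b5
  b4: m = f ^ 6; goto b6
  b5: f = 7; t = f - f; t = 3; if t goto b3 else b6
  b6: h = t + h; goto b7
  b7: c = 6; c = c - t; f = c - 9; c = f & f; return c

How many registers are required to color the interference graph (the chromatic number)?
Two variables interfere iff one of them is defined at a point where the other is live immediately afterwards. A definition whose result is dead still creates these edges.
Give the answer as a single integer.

Answer: 3

Analysis:
Block summaries:
  b0: {h,m,t} / ∅
  b1: {m} / ∅
  b2: {f,h} / {h}
  b3: {m} / ∅
  b4: {m} / {f}
  b5: {f,t} / ∅
  b6: {h} / {h,t}
  b7: {c,f} / {t}

Liveness:
  b0: in=∅ out={h,t}
  b1: in={h} out={h}
  b2: in={h,t} out={f,h,t}
  b3: in={h} out={h}
  b4: in={f,h,t} out={h,t}
  b5: in={h} out={h,t}
  b6: in={h,t} out={t}
  b7: in={t} out=∅

Conflict graph:
  c — {t}
  f — {h,t}
  h — {f,m,t}
  m — {h,t}
  t — {c,f,h,m}

Chromatic number:
  clique {f,h,t} ⇒ need ≥ 3
  assign c→c1 f→c2 h→c1 m→c2 t→c0 — no edge inside a register ⇒ χ ≤ 3
  χ = 3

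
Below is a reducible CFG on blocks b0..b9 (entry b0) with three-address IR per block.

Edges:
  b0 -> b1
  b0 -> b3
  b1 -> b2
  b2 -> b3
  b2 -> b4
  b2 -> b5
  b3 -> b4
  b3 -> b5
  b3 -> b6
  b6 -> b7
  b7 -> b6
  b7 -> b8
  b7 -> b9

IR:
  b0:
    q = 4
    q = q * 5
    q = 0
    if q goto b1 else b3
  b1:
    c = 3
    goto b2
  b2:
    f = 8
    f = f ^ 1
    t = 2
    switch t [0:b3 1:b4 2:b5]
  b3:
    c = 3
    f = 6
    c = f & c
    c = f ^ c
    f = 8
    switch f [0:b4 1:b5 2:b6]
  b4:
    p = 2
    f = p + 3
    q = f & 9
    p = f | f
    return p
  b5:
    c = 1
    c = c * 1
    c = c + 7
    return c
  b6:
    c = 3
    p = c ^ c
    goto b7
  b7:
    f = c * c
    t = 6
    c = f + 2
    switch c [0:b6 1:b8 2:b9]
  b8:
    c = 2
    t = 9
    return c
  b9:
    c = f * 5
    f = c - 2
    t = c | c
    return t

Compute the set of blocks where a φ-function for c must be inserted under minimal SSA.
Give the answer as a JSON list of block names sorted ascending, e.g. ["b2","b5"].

Answer: ["b3", "b4", "b5", "b6"]

Derivation:
idom tree: b1←b0 b2←b1 b3←b0 b4←b0 b5←b0 b6←b3 b7←b6 b8←b7 b9←b7
Dom∩ at merges:
  b3: preds {b0,b2}: {b0} ∩ {b0,b1,b2} = {b0}; idom=b0
  b4: preds {b2,b3}: {b0,b1,b2} ∩ {b0,b3} = {b0}; idom=b0
  b5: preds {b2,b3}: {b0,b1,b2} ∩ {b0,b3} = {b0}; idom=b0
  b6: preds {b3,b7}: {b0,b3} ∩ {b0,b3,b6,b7} = {b0,b3}; idom=b3

Frontier:
  b3←b0: walk · to b0
  b3←b2: walk b2→b1 to b0
  b4←b2: walk b2→b1 to b0
  b4←b3: walk b3 to b0
  b5←b2: walk b2→b1 to b0
  b5←b3: walk b3 to b0
  b6←b3: walk · to b3
  b6←b7: walk b7→b6 to b3
  DF(b0)=∅
  DF(b1)={b3,b4,b5}
  DF(b2)={b3,b4,b5}
  DF(b3)={b4,b5}
  DF(b4)=∅
  DF(b5)=∅
  DF(b6)={b6}
  DF(b7)={b6}
  DF(b8)=∅
  DF(b9)=∅

φ for c: defs {b1,b3,b5,b6,b7,b8,b9}
  DF⁺ = {b3,b4,b5,b6}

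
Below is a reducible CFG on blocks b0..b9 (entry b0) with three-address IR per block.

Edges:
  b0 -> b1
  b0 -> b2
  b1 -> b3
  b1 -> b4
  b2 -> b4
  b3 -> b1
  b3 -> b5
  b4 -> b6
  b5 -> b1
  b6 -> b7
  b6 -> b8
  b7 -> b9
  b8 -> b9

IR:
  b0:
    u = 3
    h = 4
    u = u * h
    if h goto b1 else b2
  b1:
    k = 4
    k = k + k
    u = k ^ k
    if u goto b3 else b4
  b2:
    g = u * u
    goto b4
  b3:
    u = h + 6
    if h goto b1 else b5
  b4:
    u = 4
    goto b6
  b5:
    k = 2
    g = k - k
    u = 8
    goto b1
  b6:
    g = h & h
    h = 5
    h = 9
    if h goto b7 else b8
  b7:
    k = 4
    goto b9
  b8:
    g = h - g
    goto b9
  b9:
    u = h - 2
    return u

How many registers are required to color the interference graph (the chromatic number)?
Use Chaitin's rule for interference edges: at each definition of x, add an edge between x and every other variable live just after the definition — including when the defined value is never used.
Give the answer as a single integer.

Answer: 2

Working:
Per-block:
  b0 def {h,u} use ∅
  b1 def {k,u} use ∅
  b2 def {g} use {u}
  b3 def {u} use {h}
  b4 def {u} use ∅
  b5 def {g,k,u} use ∅
  b6 def {g,h} use {h}
  b7 def {k} use ∅
  b8 def {g} use {g,h}
  b9 def {u} use {h}

Backward fixpoint:
  b0: in=∅ out={h,u}
  b1: in={h} out={h}
  b2: in={h,u} out={h}
  b3: in={h} out={h}
  b4: in={h} out={h}
  b5: in={h} out={h}
  b6: in={h} out={g,h}
  b7: in={h} out={h}
  b8: in={g,h} out={h}
  b9: in={h} out=∅

Conflict graph:
  g — {h}
  h — {g,k,u}
  k — {h}
  u — {h}

Registers:
  clique {g,h} ⇒ need ≥ 2
  2-colouring: r0={h}  r1={g,k,u}
  χ = 2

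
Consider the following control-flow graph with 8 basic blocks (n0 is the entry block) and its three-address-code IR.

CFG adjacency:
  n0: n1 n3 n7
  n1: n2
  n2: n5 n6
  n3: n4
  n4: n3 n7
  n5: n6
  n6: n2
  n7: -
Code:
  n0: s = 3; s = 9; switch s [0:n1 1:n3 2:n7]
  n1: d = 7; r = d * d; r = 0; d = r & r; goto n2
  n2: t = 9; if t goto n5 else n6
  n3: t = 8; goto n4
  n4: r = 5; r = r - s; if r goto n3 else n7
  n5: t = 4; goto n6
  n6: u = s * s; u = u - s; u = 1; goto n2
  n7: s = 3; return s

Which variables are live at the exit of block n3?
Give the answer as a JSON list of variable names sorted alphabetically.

Answer: ["s"]

Working:
Block summaries:
  n0: {s} / ∅
  n1: {d,r} / ∅
  n2: {t} / ∅
  n3: {t} / ∅
  n4: {r} / {s}
  n5: {t} / ∅
  n6: {u} / {s}
  n7: {s} / ∅

Live sets:
  live n0: ∅→{s}
  live n1: {s}→{s}
  live n2: {s}→{s}
  live n3: {s}→{s}
  live n4: {s}→{s}
  live n5: {s}→{s}
  live n6: {s}→{s}
  live n7: ∅→∅

live-out(n3) = ["s"]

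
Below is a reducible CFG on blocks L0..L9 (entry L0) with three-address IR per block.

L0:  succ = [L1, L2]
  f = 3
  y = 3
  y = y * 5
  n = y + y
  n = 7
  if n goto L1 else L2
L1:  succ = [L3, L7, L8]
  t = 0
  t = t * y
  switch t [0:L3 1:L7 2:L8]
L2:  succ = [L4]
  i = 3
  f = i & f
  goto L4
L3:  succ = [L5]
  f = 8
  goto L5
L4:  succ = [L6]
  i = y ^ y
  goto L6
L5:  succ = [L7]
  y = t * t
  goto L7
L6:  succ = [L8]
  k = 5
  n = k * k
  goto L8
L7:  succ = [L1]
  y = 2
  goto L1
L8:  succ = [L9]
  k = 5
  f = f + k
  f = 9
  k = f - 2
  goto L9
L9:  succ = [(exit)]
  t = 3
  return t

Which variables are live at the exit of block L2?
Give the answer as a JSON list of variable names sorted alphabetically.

Block summaries:
  L0: def={f,n,y} ue=∅
  L1: def={t} ue={y}
  L2: def={f,i} ue={f}
  L3: def={f} ue=∅
  L4: def={i} ue={y}
  L5: def={y} ue={t}
  L6: def={k,n} ue=∅
  L7: def={y} ue=∅
  L8: def={f,k} ue={f}
  L9: def={t} ue=∅

Liveness:
  L0 li=∅ lo={f,y}
  L1 li={f,y} lo={f,t}
  L2 li={f,y} lo={f,y}
  L3 li={t} lo={f,t}
  L4 li={f,y} lo={f}
  L5 li={f,t} lo={f}
  L6 li={f} lo={f}
  L7 li={f} lo={f,y}
  L8 li={f} lo=∅
  L9 li=∅ lo=∅

live-out(L2) = ["f", "y"]

Answer: ["f", "y"]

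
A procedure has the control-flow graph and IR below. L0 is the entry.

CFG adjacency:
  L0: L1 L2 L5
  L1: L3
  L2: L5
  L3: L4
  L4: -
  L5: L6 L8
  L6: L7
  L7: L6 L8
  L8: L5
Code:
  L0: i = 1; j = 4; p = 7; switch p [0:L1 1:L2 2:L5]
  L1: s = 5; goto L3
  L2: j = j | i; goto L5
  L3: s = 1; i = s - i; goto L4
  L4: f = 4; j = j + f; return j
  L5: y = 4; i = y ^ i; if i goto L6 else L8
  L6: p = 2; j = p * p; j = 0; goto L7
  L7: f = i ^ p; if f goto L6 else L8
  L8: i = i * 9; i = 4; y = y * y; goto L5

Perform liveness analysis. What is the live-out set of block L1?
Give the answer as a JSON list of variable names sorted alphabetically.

Answer: ["i", "j"]

Derivation:
Per-block:
  L0 def {i,j,p} use ∅
  L1 def {s} use ∅
  L2 def {j} use {i,j}
  L3 def {i,s} use {i}
  L4 def {f,j} use {j}
  L5 def {i,y} use {i}
  L6 def {j,p} use ∅
  L7 def {f} use {i,p}
  L8 def {i,y} use {i,y}

Backward fixpoint:
  live L0: ∅→{i,j}
  live L1: {i,j}→{i,j}
  live L2: {i,j}→{i}
  live L3: {i,j}→{j}
  live L4: {j}→∅
  live L5: {i}→{i,y}
  live L6: {i,y}→{i,p,y}
  live L7: {i,p,y}→{i,y}
  live L8: {i,y}→{i}

live-out(L1) = ["i", "j"]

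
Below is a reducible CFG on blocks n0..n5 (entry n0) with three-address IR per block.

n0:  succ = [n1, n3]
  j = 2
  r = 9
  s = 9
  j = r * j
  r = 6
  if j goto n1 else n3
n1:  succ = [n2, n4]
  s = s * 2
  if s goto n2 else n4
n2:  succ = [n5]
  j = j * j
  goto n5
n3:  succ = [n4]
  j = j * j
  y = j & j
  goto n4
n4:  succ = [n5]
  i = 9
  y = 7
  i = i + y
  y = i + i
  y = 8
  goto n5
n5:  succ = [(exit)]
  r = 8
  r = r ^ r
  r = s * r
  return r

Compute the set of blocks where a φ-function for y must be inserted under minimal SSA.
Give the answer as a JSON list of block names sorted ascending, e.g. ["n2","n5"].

Answer: ["n4", "n5"]

Working:
idom tree: n1←n0 n2←n1 n3←n0 n4←n0 n5←n0
Dom∩ at merges:
  n4: preds {n1,n3}: {n0,n1} ∩ {n0,n3} = {n0}; idom=n0
  n5: preds {n2,n4}: {n0,n1,n2} ∩ {n0,n4} = {n0}; idom=n0

Frontier:
  join n4 pred n1: n1 stop@n0
  join n4 pred n3: n3 stop@n0
  join n5 pred n2: n2→n1 stop@n0
  join n5 pred n4: n4 stop@n0
  n0 → ∅
  n1 → {n4,n5}
  n2 → {n5}
  n3 → {n4}
  n4 → {n5}
  n5 → ∅

φ for y: defs {n3,n4}
  DF⁺ = {n4,n5}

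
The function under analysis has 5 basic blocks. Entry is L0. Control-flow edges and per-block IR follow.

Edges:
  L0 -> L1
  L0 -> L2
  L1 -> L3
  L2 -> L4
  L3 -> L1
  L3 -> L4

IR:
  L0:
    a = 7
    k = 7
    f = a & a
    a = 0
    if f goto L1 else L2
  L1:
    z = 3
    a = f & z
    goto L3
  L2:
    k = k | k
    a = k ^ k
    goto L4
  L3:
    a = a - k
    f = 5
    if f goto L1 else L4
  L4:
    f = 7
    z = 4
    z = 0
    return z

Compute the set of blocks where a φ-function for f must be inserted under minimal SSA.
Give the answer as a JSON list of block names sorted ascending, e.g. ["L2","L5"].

Answer: ["L1", "L4"]

Derivation:
idom tree: L1←L0 L2←L0 L3←L1 L4←L0
Dom∩ at merges:
  L1: preds {L0,L3}: {L0} ∩ {L0,L1,L3} = {L0}; idom=L0
  L4: preds {L2,L3}: {L0,L2} ∩ {L0,L1,L3} = {L0}; idom=L0

DF derivation:
  L1←L0: walk · to L0
  L1←L3: walk L3→L1 to L0
  L4←L2: walk L2 to L0
  L4←L3: walk L3→L1 to L0
  L0 → ∅
  L1 → {L1,L4}
  L2 → {L4}
  L3 → {L1,L4}
  L4 → ∅

φ for f: defs {L0,L3,L4}
  DF⁺ = {L1,L4}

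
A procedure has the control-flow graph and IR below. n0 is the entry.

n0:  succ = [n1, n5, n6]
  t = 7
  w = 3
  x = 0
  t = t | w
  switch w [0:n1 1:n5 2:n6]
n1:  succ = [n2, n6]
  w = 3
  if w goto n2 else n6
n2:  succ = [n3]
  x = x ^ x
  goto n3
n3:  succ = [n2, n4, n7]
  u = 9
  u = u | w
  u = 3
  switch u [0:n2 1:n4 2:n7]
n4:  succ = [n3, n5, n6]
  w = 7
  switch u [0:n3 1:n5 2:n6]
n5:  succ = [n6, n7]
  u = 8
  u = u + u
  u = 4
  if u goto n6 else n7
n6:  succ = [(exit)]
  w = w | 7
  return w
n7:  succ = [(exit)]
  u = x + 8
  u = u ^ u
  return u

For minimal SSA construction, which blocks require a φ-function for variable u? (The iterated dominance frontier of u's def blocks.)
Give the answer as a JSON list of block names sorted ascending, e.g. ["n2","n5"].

idom tree: n1←n0 n2←n1 n3←n2 n4←n3 n5←n0 n6←n0 n7←n0
Dom at joins:
  n2: preds {n1,n3}: {n0,n1} ∩ {n0,n1,n2,n3} = {n0,n1}; idom=n1
  n3: preds {n2,n4}: {n0,n1,n2} ∩ {n0,n1,n2,n3,n4} = {n0,n1,n2}; idom=n2
  n5: preds {n0,n4}: {n0} ∩ {n0,n1,n2,n3,n4} = {n0}; idom=n0
  n6: preds {n0,n1,n4,n5}: {n0} ∩ {n0,n1} ∩ {n0,n1,n2,n3,n4} ∩ {n0,n5} = {n0}; idom=n0
  n7: preds {n3,n5}: {n0,n1,n2,n3} ∩ {n0,n5} = {n0}; idom=n0

DF derivation:
  join n2 pred n1: · stop@n1
  join n2 pred n3: n3→n2 stop@n1
  join n3 pred n2: · stop@n2
  join n3 pred n4: n4→n3 stop@n2
  join n5 pred n0: · stop@n0
  join n5 pred n4: n4→n3→n2→n1 stop@n0
  join n6 pred n0: · stop@n0
  join n6 pred n1: n1 stop@n0
  join n6 pred n4: n4→n3→n2→n1 stop@n0
  join n6 pred n5: n5 stop@n0
  join n7 pred n3: n3→n2→n1 stop@n0
  join n7 pred n5: n5 stop@n0
  n0 → ∅
  n1 → {n5,n6,n7}
  n2 → {n2,n5,n6,n7}
  n3 → {n2,n3,n5,n6,n7}
  n4 → {n3,n5,n6}
  n5 → {n6,n7}
  n6 → ∅
  n7 → ∅

φ for u: defs {n3,n5,n7}
  DF⁺ = {n2,n3,n5,n6,n7}

Answer: ["n2", "n3", "n5", "n6", "n7"]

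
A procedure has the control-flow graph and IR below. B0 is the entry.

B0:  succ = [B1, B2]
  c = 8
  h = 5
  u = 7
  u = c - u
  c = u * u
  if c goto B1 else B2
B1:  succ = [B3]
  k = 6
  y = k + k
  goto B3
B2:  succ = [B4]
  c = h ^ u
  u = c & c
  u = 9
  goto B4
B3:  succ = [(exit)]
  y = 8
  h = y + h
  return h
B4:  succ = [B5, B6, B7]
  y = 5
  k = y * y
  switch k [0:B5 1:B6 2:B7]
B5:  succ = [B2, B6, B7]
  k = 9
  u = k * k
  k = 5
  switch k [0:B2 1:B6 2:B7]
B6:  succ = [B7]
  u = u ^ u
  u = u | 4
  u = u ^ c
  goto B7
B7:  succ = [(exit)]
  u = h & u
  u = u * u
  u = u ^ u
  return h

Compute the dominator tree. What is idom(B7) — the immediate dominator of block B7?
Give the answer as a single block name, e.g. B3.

Answer: B4

Analysis:
idom tree: B1←B0 B2←B0 B3←B1 B4←B2 B5←B4 B6←B4 B7←B4
Dom at joins:
  B2: preds {B0,B5}: {B0} ∩ {B0,B2,B4,B5} = {B0}; idom=B0
  B6: preds {B4,B5}: {B0,B2,B4} ∩ {B0,B2,B4,B5} = {B0,B2,B4}; idom=B4
  B7: preds {B4,B5,B6}: {B0,B2,B4} ∩ {B0,B2,B4,B5} ∩ {B0,B2,B4,B6} = {B0,B2,B4}; idom=B4

idom(B7) = B4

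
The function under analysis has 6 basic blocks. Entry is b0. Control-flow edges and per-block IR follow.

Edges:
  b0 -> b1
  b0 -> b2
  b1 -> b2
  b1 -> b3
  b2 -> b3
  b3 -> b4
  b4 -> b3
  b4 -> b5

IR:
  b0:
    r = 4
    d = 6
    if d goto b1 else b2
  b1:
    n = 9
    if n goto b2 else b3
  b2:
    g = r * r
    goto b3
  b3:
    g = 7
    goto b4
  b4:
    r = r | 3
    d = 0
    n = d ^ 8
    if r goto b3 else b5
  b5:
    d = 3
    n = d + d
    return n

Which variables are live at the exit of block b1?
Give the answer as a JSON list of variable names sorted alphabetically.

Per-block:
  b0: def={d,r} ue=∅
  b1: def={n} ue=∅
  b2: def={g} ue={r}
  b3: def={g} ue=∅
  b4: def={d,n,r} ue={r}
  b5: def={d,n} ue=∅

Live sets:
  b0: in=∅ out={r}
  b1: in={r} out={r}
  b2: in={r} out={r}
  b3: in={r} out={r}
  b4: in={r} out={r}
  b5: in=∅ out=∅

live-out(b1) = ["r"]

Answer: ["r"]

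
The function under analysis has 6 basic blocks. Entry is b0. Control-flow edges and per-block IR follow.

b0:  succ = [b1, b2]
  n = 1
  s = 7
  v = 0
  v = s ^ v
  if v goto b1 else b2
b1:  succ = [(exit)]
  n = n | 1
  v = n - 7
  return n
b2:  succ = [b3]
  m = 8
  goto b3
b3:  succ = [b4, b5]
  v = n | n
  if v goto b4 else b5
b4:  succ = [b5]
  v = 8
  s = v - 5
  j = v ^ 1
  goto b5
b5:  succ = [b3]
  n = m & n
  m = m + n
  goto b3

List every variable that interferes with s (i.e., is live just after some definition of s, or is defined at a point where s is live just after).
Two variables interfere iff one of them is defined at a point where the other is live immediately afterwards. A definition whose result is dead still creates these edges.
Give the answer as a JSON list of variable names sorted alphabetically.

Per-block:
  b0: def={n,s,v} ue=∅
  b1: def={n,v} ue={n}
  b2: def={m} ue=∅
  b3: def={v} ue={n}
  b4: def={j,s,v} ue=∅
  b5: def={m,n} ue={m,n}

Live sets:
  b0: in=∅ out={n}
  b1: in={n} out=∅
  b2: in={n} out={m,n}
  b3: in={m,n} out={m,n}
  b4: in={m,n} out={m,n}
  b5: in={m,n} out={m,n}

Interference:
  j — {m,n}
  m — {j,n,s,v}
  n — {j,m,s,v}
  s — {m,n,v}
  v — {m,n,s}

N(s) = ["m", "n", "v"]

Answer: ["m", "n", "v"]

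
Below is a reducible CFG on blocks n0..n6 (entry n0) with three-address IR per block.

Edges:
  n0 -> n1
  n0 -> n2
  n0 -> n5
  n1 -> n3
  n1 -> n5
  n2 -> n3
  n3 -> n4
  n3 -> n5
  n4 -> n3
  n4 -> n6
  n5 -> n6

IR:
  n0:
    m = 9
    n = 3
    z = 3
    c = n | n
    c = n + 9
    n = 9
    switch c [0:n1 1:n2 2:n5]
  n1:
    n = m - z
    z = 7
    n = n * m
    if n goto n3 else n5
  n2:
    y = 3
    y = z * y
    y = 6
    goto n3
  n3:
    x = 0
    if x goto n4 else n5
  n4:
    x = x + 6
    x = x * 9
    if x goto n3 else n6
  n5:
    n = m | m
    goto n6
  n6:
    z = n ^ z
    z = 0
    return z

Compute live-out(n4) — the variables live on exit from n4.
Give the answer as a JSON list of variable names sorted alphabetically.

def/use:
  n0: def={c,m,n,z} ue=∅
  n1: def={n,z} ue={m,z}
  n2: def={y} ue={z}
  n3: def={x} ue=∅
  n4: def={x} ue={x}
  n5: def={n} ue={m}
  n6: def={z} ue={n,z}

Live sets:
  n0: in=∅ out={m,n,z}
  n1: in={m,z} out={m,n,z}
  n2: in={m,n,z} out={m,n,z}
  n3: in={m,n,z} out={m,n,x,z}
  n4: in={m,n,x,z} out={m,n,z}
  n5: in={m,z} out={n,z}
  n6: in={n,z} out=∅

live-out(n4) = ["m", "n", "z"]

Answer: ["m", "n", "z"]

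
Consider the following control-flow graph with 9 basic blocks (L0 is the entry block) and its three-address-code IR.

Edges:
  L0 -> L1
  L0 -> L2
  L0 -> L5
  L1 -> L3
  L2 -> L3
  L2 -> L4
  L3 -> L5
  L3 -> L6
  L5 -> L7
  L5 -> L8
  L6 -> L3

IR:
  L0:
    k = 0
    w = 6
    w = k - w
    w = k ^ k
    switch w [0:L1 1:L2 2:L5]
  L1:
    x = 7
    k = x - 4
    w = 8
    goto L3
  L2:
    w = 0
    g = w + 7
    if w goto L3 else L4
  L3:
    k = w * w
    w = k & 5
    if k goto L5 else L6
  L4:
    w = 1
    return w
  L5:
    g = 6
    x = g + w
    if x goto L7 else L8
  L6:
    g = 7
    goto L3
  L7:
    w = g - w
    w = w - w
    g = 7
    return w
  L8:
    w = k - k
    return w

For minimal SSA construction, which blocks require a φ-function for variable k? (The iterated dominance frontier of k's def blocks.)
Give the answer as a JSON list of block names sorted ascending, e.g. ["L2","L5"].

Answer: ["L3", "L5"]

Derivation:
idom tree: L1←L0 L2←L0 L3←L0 L4←L2 L5←L0 L6←L3 L7←L5 L8←L5
Join-block Dom:
  L3: preds {L1,L2,L6}: {L0,L1} ∩ {L0,L2} ∩ {L0,L3,L6} = {L0}; idom=L0
  L5: preds {L0,L3}: {L0} ∩ {L0,L3} = {L0}; idom=L0

Frontier:
  join L3 pred L1: L1 stop@L0
  join L3 pred L2: L2 stop@L0
  join L3 pred L6: L6→L3 stop@L0
  join L5 pred L0: · stop@L0
  join L5 pred L3: L3 stop@L0
  L0 → ∅
  L1 → {L3}
  L2 → {L3}
  L3 → {L3,L5}
  L4 → ∅
  L5 → ∅
  L6 → {L3}
  L7 → ∅
  L8 → ∅

φ for k: defs {L0,L1,L3}
  DF⁺ = {L3,L5}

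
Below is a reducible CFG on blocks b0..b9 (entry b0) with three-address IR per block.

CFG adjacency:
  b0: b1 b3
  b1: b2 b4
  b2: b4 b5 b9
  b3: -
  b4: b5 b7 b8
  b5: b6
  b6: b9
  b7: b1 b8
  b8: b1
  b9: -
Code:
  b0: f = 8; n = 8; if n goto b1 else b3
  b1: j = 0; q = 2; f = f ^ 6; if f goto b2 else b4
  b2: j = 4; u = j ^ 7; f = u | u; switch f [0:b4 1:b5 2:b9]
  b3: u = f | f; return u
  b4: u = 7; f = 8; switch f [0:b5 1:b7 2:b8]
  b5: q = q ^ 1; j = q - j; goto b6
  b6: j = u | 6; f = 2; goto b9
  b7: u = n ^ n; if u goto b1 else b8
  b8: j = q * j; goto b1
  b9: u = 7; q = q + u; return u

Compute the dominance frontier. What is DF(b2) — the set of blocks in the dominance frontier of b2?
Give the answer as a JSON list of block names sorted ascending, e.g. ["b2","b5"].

idom tree: b1←b0 b2←b1 b3←b0 b4←b1 b5←b1 b6←b5 b7←b4 b8←b4 b9←b1
Join-block Dom:
  b1: preds {b0,b7,b8}: {b0} ∩ {b0,b1,b4,b7} ∩ {b0,b1,b4,b8} = {b0}; idom=b0
  b4: preds {b1,b2}: {b0,b1} ∩ {b0,b1,b2} = {b0,b1}; idom=b1
  b5: preds {b2,b4}: {b0,b1,b2} ∩ {b0,b1,b4} = {b0,b1}; idom=b1
  b8: preds {b4,b7}: {b0,b1,b4} ∩ {b0,b1,b4,b7} = {b0,b1,b4}; idom=b4
  b9: preds {b2,b6}: {b0,b1,b2} ∩ {b0,b1,b5,b6} = {b0,b1}; idom=b1

DF walk-up:
  b1←b0: walk · to b0
  b1←b7: walk b7→b4→b1 to b0
  b1←b8: walk b8→b4→b1 to b0
  b4←b1: walk · to b1
  b4←b2: walk b2 to b1
  b5←b2: walk b2 to b1
  b5←b4: walk b4 to b1
  b8←b4: walk · to b4
  b8←b7: walk b7 to b4
  b9←b2: walk b2 to b1
  b9←b6: walk b6→b5 to b1
  DF(b0)=∅
  DF(b1)={b1}
  DF(b2)={b4,b5,b9}
  DF(b3)=∅
  DF(b4)={b1,b5}
  DF(b5)={b9}
  DF(b6)={b9}
  DF(b7)={b1,b8}
  DF(b8)={b1}
  DF(b9)=∅

DF(b2) = ["b4", "b5", "b9"]

Answer: ["b4", "b5", "b9"]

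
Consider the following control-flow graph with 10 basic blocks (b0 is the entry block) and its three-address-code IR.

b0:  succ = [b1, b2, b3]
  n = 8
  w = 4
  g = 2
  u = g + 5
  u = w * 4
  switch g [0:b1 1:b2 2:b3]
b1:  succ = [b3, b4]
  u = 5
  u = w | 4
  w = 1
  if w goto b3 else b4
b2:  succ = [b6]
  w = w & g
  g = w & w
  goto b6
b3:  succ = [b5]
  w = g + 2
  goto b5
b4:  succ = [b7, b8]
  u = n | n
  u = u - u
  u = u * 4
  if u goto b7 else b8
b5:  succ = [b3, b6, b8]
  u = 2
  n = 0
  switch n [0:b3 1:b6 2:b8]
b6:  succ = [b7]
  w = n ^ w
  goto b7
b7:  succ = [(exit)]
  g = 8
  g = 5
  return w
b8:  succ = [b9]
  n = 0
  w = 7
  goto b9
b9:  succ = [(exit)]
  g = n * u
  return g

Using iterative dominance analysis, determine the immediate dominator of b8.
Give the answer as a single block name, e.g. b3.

Answer: b0

Working:
idom tree: b1←b0 b2←b0 b3←b0 b4←b1 b5←b3 b6←b0 b7←b0 b8←b0 b9←b8
Dom at joins:
  b3: preds {b0,b1,b5}: {b0} ∩ {b0,b1} ∩ {b0,b3,b5} = {b0}; idom=b0
  b6: preds {b2,b5}: {b0,b2} ∩ {b0,b3,b5} = {b0}; idom=b0
  b7: preds {b4,b6}: {b0,b1,b4} ∩ {b0,b6} = {b0}; idom=b0
  b8: preds {b4,b5}: {b0,b1,b4} ∩ {b0,b3,b5} = {b0}; idom=b0

idom(b8) = b0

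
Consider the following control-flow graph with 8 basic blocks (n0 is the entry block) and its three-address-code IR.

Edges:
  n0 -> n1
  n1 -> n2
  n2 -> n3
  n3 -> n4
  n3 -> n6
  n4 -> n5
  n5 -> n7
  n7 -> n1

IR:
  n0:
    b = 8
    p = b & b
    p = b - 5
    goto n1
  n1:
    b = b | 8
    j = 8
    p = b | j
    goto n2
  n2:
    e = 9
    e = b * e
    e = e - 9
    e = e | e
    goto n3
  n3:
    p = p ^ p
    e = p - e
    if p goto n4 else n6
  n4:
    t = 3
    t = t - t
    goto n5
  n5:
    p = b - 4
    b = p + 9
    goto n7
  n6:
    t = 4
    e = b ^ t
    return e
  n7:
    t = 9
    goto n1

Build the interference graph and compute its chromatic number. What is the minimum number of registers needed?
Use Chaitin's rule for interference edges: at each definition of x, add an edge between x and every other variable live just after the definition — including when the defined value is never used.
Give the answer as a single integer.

Answer: 3

Derivation:
Block summaries:
  n0: {b,p} / ∅
  n1: {b,j,p} / {b}
  n2: {e} / {b}
  n3: {e,p} / {e,p}
  n4: {t} / ∅
  n5: {b,p} / {b}
  n6: {e,t} / {b}
  n7: {t} / ∅

Liveness:
  n0: in=∅ out={b}
  n1: in={b} out={b,p}
  n2: in={b,p} out={b,e,p}
  n3: in={b,e,p} out={b}
  n4: in={b} out={b}
  n5: in={b} out={b}
  n6: in={b} out=∅
  n7: in={b} out={b}

Interference:
  b — {e,j,p,t}
  e — {b,p}
  j — {b}
  p — {b,e}
  t — {b}

Registers:
  clique {b,e,p} ⇒ need ≥ 3
  assign b→R0 e→R1 j→R1 p→R2 t→R1 — no edge inside a register ⇒ χ ≤ 3
  χ = 3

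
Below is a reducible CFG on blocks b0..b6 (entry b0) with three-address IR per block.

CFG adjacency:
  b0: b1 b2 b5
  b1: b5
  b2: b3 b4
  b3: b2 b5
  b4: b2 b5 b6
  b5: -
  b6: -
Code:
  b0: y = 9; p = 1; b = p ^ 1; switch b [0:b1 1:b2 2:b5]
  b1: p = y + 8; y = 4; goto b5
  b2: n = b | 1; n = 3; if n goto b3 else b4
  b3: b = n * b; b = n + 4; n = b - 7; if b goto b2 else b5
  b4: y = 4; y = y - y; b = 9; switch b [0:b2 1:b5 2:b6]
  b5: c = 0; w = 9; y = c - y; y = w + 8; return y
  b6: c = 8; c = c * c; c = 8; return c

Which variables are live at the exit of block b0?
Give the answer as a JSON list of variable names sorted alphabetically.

Answer: ["b", "y"]

Derivation:
def/use:
  b0: {b,p,y} / ∅
  b1: {p,y} / {y}
  b2: {n} / {b}
  b3: {b,n} / {b,n}
  b4: {b,y} / ∅
  b5: {c,w,y} / {y}
  b6: {c} / ∅

Liveness:
  b0: in=∅ out={b,y}
  b1: in={y} out={y}
  b2: in={b,y} out={b,n,y}
  b3: in={b,n,y} out={b,y}
  b4: in=∅ out={b,y}
  b5: in={y} out=∅
  b6: in=∅ out=∅

live-out(b0) = ["b", "y"]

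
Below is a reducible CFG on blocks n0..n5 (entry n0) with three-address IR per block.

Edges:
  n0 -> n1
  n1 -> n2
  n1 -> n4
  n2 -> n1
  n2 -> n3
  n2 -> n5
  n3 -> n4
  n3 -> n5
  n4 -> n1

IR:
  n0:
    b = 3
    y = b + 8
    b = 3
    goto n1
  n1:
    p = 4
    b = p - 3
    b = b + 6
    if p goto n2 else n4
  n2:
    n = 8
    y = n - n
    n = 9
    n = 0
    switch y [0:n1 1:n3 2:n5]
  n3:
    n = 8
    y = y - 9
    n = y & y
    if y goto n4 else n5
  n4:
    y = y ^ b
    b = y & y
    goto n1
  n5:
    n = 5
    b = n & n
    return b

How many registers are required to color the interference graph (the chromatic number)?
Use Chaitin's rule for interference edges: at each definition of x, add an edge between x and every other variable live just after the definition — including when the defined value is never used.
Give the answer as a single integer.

Answer: 3

Analysis:
def/use:
  n0 def {b,y} use ∅
  n1 def {b,p} use ∅
  n2 def {n,y} use ∅
  n3 def {n,y} use {y}
  n4 def {b,y} use {b,y}
  n5 def {b,n} use ∅

Backward fixpoint:
  live n0: ∅→{y}
  live n1: {y}→{b,y}
  live n2: {b}→{b,y}
  live n3: {b,y}→{b,y}
  live n4: {b,y}→{y}
  live n5: ∅→∅

Conflict graph:
  b↔{n,p,y}
  n↔{b,y}
  p↔{b,y}
  y↔{b,n,p}

Registers:
  clique {b,n,y} ⇒ need ≥ 3
  assign b→c0 n→c2 p→c2 y→c1 — no edge inside a register ⇒ χ ≤ 3
  χ = 3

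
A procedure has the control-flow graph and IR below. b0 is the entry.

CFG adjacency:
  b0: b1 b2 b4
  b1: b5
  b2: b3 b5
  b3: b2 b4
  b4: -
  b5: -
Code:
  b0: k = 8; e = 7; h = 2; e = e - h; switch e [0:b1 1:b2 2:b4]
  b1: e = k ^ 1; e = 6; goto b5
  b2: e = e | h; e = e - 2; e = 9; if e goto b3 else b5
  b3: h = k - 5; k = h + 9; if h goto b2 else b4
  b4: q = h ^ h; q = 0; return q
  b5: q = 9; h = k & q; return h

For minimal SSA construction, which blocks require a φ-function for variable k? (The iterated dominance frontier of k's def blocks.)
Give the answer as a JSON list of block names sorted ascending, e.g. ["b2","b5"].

idom tree: b1←b0 b2←b0 b3←b2 b4←b0 b5←b0
Dom at joins:
  b2: preds {b0,b3}: {b0} ∩ {b0,b2,b3} = {b0}; idom=b0
  b4: preds {b0,b3}: {b0} ∩ {b0,b2,b3} = {b0}; idom=b0
  b5: preds {b1,b2}: {b0,b1} ∩ {b0,b2} = {b0}; idom=b0

DF walk-up:
  b2←b0: walk · to b0
  b2←b3: walk b3→b2 to b0
  b4←b0: walk · to b0
  b4←b3: walk b3→b2 to b0
  b5←b1: walk b1 to b0
  b5←b2: walk b2 to b0
  b0: DF=∅
  b1: DF={b5}
  b2: DF={b2,b4,b5}
  b3: DF={b2,b4}
  b4: DF=∅
  b5: DF=∅

φ for k: defs {b0,b3}
  DF⁺ = {b2,b4,b5}

Answer: ["b2", "b4", "b5"]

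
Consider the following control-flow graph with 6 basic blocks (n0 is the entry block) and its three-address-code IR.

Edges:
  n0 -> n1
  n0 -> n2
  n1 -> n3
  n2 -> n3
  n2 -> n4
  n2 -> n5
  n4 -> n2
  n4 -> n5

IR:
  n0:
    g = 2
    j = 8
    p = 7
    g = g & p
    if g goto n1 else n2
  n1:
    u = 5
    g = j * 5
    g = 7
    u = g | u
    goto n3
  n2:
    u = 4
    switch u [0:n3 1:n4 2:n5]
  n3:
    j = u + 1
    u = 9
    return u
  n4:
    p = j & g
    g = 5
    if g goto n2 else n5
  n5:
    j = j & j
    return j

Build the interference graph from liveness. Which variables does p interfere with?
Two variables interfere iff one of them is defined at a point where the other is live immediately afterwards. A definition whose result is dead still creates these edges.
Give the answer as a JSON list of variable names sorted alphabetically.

Answer: ["g", "j"]

Derivation:
Block summaries:
  n0: def={g,j,p} ue=∅
  n1: def={g,u} ue={j}
  n2: def={u} ue=∅
  n3: def={j,u} ue={u}
  n4: def={g,p} ue={g,j}
  n5: def={j} ue={j}

Liveness:
  n0: in=∅ out={g,j}
  n1: in={j} out={u}
  n2: in={g,j} out={g,j,u}
  n3: in={u} out=∅
  n4: in={g,j} out={g,j}
  n5: in={j} out=∅

Interference:
  g: {j,p,u}
  j: {g,p,u}
  p: {g,j}
  u: {g,j}

N(p) = ["g", "j"]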